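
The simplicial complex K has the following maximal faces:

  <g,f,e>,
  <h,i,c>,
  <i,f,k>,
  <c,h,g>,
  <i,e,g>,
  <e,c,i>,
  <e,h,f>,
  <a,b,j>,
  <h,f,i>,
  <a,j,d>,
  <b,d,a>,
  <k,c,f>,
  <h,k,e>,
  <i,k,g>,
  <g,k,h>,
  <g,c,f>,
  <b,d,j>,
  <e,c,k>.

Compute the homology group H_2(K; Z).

Order the vertices as a < b < c < d < e < f < g < h < i < j < k. Listing each simplex with vertices in this order, K has dimension 2 with simplices:

  0-simplices (11): a, b, c, d, e, f, g, h, i, j, k
  1-simplices (27): ab, ad, aj, bd, bj, ce, cf, cg, ch, ci, ck, dj, ef, eg, eh, ei, ek, fg, fh, fi, fk, gh, gi, gk, hi, hk, ik
  2-simplices (18): abd, abj, adj, bdj, cei, cek, cfg, cfk, cgh, chi, efg, efh, egi, ehk, fhi, fik, ghk, gik

giving chain groups C_0 ≅ Z^11, C_1 ≅ Z^27, C_2 ≅ Z^18.

Boundary ∂_1: C_1 → C_0 sends each edge [p,q] (with p < q) to q − p. For instance
  ∂hk = k − h.
The resulting 11×27 matrix has rank 9, and its Smith normal form has invariant factors (1,1,1,1,1,1,1,1,1).

∂_2: C_2 → C_1 maps a triangle to the signed sum of its edges. For instance
  ∂cfg = fg − cg + cf,
  ∂chi = hi − ci + ch.
As a 27×18 matrix over Z this has rank 16, with invariant factors (1,1,1,1,1,1,1,1,1,1,1,1,1,1,1,1).

Now H_k = ker ∂_k / im ∂_{k+1}, so:

  H_2: rank ker ∂_2 − rank ∂_3 = (18 − 16) − 0 = 2, and there is no ∂_3, so H_2 = Z^2.

H_2 ≅ Z^2.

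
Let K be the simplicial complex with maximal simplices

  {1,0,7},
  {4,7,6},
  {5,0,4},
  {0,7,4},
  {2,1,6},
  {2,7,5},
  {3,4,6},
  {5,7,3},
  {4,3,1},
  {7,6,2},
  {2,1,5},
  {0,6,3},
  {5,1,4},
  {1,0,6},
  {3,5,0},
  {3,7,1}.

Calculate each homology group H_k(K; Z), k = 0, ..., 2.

Order the vertices as 0 < 1 < 2 < 3 < 4 < 5 < 6 < 7. Listing each simplex with vertices in this order, K has dimension 2 with simplices:

  0-simplices (8): [0], [1], [2], [3], [4], [5], [6], [7]
  1-simplices (24): (24 of them)
  2-simplices (16): [0,1,6], [0,1,7], [0,3,5], [0,3,6], [0,4,5], [0,4,7], [1,2,5], [1,2,6], [1,3,4], [1,3,7], [1,4,5], [2,5,7], [2,6,7], [3,4,6], [3,5,7], [4,6,7]

so the chain groups are C_0 ≅ Z^8, C_1 ≅ Z^24, C_2 ≅ Z^16.

Boundary ∂_1: C_1 → C_0 is given by ∂[p,q] = [q] − [p].
The resulting 8×24 matrix has rank 7, and its Smith normal form has invariant factors (1,1,1,1,1,1,1).

∂_2: C_2 → C_1 acts by ∂[p,q,r] = [q,r] − [p,r] + [p,q]. For instance
  ∂[2,6,7] = [6,7] − [2,7] + [2,6],
  ∂[1,2,5] = [2,5] − [1,5] + [1,2].
The resulting 24×16 matrix has rank 15, and its Smith normal form has invariant factors (1,1,1,1,1,1,1,1,1,1,1,1,1,1,1).

From H_k ≅ ker(∂_k) / im(∂_{k+1}) we obtain:

  H_0: rank C_0 − rank ∂_1 = 8 − 7 = 1, and the invariant factors of ∂_1 are all 1, so H_0 ≅ Z.
  H_1: rank ker ∂_1 − rank ∂_2 = (24 − 7) − 15 = 2, and the invariant factors of ∂_2 are all 1, so H_1 ≅ Z^2.
  H_2: rank ker ∂_2 − rank ∂_3 = (16 − 15) − 0 = 1, and there is no ∂_3, so H_2 ≅ Z.

H_0 = Z,  H_1 = Z^2,  H_2 = Z.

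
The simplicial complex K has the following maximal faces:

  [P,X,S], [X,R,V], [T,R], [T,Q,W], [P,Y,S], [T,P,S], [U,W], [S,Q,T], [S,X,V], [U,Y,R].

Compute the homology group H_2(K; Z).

Fix the vertex order P < Q < R < S < T < U < V < W < X < Y and write every simplex with vertices in increasing order. Then dim K = 2 and the simplices of K are:

  0-simplices (10): P, Q, R, S, T, U, V, W, X, Y
  1-simplices (20): PS, PT, PX, PY, QS, QT, QW, RT, RU, RV, RX, RY, ST, SV, SX, SY, TW, UW, UY, VX
  2-simplices (8): PST, PSX, PSY, QST, QTW, RUY, RVX, SVX

giving chain groups C_0 ≅ Z^10, C_1 ≅ Z^20, C_2 ≅ Z^8.

The boundary map ∂_1: C_1 → C_0 sends each edge [p,q] (with p < q) to q − p. For instance
  ∂RY = Y − R.
The resulting 10×20 matrix has rank 9, and its Smith normal form has invariant factors (1,1,1,1,1,1,1,1,1).

Boundary ∂_2: C_2 → C_1 acts by ∂[p,q,r] = [q,r] − [p,r] + [p,q]. For instance
  ∂QST = ST − QT + QS,
  ∂RVX = VX − RX + RV.
As a 20×8 matrix over Z this has rank 8, with invariant factors (1,1,1,1,1,1,1,1).

Reading off H_k = ker ∂_k / im ∂_{k+1}:

  H_2: rank ker ∂_2 − rank ∂_3 = (8 − 8) − 0 = 0, and there is no ∂_3, so H_2 = 0.

H_2 ≅ 0.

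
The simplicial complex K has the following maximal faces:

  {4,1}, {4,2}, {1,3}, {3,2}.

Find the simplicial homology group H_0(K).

H_0 = Z.

K has 4 vertices, 4 edges.
rank ∂_0 = 0, rank ∂_1 = 3 ⇒ b_0 = 4 − 0 − 3 = 1; all invariant factors of ∂_1 are 1 so no torsion. So H_0 = Z.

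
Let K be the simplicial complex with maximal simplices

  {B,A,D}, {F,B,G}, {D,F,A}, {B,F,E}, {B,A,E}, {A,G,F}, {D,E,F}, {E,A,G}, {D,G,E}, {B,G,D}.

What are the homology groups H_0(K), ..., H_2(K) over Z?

Order the vertices as A < B < D < E < F < G. Listing each simplex with vertices in this order, K has dimension 2 with simplices:

  0-simplices (6): A, B, D, E, F, G
  1-simplices (15): AB, AD, AE, AF, AG, BD, BE, BF, BG, DE, DF, DG, EF, EG, FG
  2-simplices (10): ABD, ABE, ADF, AEG, AFG, BDG, BEF, BFG, DEF, DEG

Hence C_0 ≅ Z^6, C_1 ≅ Z^15, C_2 ≅ Z^10.

The boundary map ∂_1: C_1 → C_0 is given by ∂[p,q] = [q] − [p].
As a 6×15 matrix over Z this has rank 5, with invariant factors (1,1,1,1,1).

∂_2: C_2 → C_1 maps a triangle to the signed sum of its edges. For instance
  ∂BDG = DG − BG + BD,
  ∂AEG = EG − AG + AE.
As a 15×10 matrix over Z this has rank 10, with invariant factors (1,1,1,1,1,1,1,1,1,2).

From H_k ≅ ker(∂_k) / im(∂_{k+1}) we obtain:

  H_0: rank C_0 − rank ∂_1 = 6 − 5 = 1, and the invariant factors of ∂_1 are all 1, so H_0 ≅ Z.
  H_1: rank ker ∂_1 − rank ∂_2 = (15 − 5) − 10 = 0, and ∂_2 has invariant factor 2 > 1, so H_1 ≅ Z/2.
  H_2: rank ker ∂_2 − rank ∂_3 = (10 − 10) − 0 = 0, and there is no ∂_3, so H_2 ≅ 0.

As a check, the Euler characteristic is 6 − 15 + 10 = 1, which agrees with 1 − 0 + 0 = 1.

H_0 ≅ Z,  H_1 ≅ Z/2,  H_2 = 0.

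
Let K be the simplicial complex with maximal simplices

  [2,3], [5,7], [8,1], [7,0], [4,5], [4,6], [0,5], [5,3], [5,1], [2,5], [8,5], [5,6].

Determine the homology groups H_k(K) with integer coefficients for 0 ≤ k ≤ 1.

Take the total order 0 < 1 < 2 < 3 < 4 < 5 < 6 < 7 < 8 on the vertex set. Then K (dimension 1) consists of the simplices:

  0-simplices (9): [0], [1], [2], [3], [4], [5], [6], [7], [8]
  1-simplices (12): [0,5], [0,7], [1,5], [1,8], [2,3], [2,5], [3,5], [4,5], [4,6], [5,6], [5,7], [5,8]

giving chain groups C_0 ≅ Z^9, C_1 ≅ Z^12.

Boundary ∂_1: C_1 → C_0 maps an edge to its endpoints' difference, ∂[p,q] = q − p.
This gives a 9×12 integer matrix of rank 8; reducing to Smith normal form yields diagonal entries (1,1,1,1,1,1,1,1).

Now H_k = ker ∂_k / im ∂_{k+1}, so:

  H_0: rank C_0 − rank ∂_1 = 9 − 8 = 1, and the invariant factors of ∂_1 are all 1, so H_0 = Z.
  H_1: rank ker ∂_1 − rank ∂_2 = (12 − 8) − 0 = 4, and there is no ∂_2, so H_1 = Z^4.

As a check, the Euler characteristic is 9 − 12 = -3, which agrees with 1 − 4 = -3.

H_0 ≅ Z,  H_1 ≅ Z^4.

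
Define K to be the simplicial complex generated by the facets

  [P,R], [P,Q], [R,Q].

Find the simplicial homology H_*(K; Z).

H_0 = Z,  H_1 = Z.

Take the total order P < Q < R on the vertex set. Then K (dimension 1) consists of the simplices:

  0-simplices (3): P, Q, R
  1-simplices (3): PQ, PR, QR

so the chain groups are C_0 ≅ Z^3, C_1 ≅ Z^3.

∂_1: C_1 → C_0 is given by ∂[p,q] = [q] − [p].
The resulting 3×3 matrix has rank 2, and its Smith normal form has invariant factors (1,1).

From H_k ≅ ker(∂_k) / im(∂_{k+1}) we obtain:

  H_0: rank C_0 − rank ∂_1 = 3 − 2 = 1, and the invariant factors of ∂_1 are all 1, so H_0 = Z.
  H_1: rank ker ∂_1 − rank ∂_2 = (3 − 2) − 0 = 1, and there is no ∂_2, so H_1 = Z.

(K is a triangulation of the circle S^1.)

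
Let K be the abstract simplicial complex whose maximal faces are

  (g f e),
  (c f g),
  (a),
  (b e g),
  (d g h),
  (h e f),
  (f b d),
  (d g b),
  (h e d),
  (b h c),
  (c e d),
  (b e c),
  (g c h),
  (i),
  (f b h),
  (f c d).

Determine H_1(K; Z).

Fix the vertex order a < b < c < d < e < f < g < h < i and write every simplex with vertices in increasing order. Then dim K = 2 and the simplices of K are:

  0-simplices (9): a, b, c, d, e, f, g, h, i
  1-simplices (21): bc, bd, be, bf, bg, bh, cd, ce, cf, cg, ch, de, df, dg, dh, ef, eg, eh, fg, fh, gh
  2-simplices (14): bce, bch, bdf, bdg, beg, bfh, cde, cdf, cfg, cgh, deh, dgh, efg, efh

Hence C_0 ≅ Z^9, C_1 ≅ Z^21, C_2 ≅ Z^14.

∂_1: C_1 → C_0 is given by ∂[p,q] = [q] − [p]. For instance
  ∂bf = f − b.
The resulting 9×21 matrix has rank 6, and its Smith normal form has invariant factors (1,1,1,1,1,1).

∂_2: C_2 → C_1 maps a triangle to the signed sum of its edges. For instance
  ∂deh = eh − dh + de,
  ∂efg = fg − eg + ef.
As a 21×14 matrix over Z this has rank 13, with invariant factors (1,1,1,1,1,1,1,1,1,1,1,1,1).

From H_k ≅ ker(∂_k) / im(∂_{k+1}) we obtain:

  H_1: rank ker ∂_1 − rank ∂_2 = (21 − 6) − 13 = 2, and the invariant factors of ∂_2 are all 1, so H_1 ≅ Z^2.

H_1 ≅ Z^2.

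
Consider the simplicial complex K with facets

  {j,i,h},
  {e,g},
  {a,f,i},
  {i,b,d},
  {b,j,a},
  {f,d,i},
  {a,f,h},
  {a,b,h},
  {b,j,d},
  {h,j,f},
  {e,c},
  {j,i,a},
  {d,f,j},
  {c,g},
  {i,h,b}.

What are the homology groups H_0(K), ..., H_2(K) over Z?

H_0 = Z^2,  H_1 = Z ⊕ Z/2,  H_2 = 0.

We work with the vertex ordering a < b < c < d < e < f < g < h < i < j. The simplices of K, each written with vertices in increasing order, are:

  0-simplices (10): a, b, c, d, e, f, g, h, i, j
  1-simplices (21): ab, af, ah, ai, aj, bd, bh, bi, bj, ce, cg, df, di, dj, eg, fh, fi, fj, hi, hj, ij
  2-simplices (12): abh, abj, afh, afi, aij, bdi, bdj, bhi, dfi, dfj, fhj, hij

Hence C_0 ≅ Z^10, C_1 ≅ Z^21, C_2 ≅ Z^12.

∂_1: C_1 → C_0 maps an edge to its endpoints' difference, ∂[p,q] = q − p. For instance
  ∂ab = b − a.
The resulting 10×21 matrix has rank 8, and its Smith normal form has invariant factors (1,1,1,1,1,1,1,1).

The boundary map ∂_2: C_2 → C_1 sends each 2-simplex [p,q,r] to [q,r] − [p,r] + [p,q]. For instance
  ∂abj = bj − aj + ab,
  ∂aij = ij − aj + ai.
The 21×12 boundary matrix has rank 12 and Smith normal form diag(1,1,1,1,1,1,1,1,1,1,1,2).

Now H_k = ker ∂_k / im ∂_{k+1}, so:

  H_0: rank C_0 − rank ∂_1 = 10 − 8 = 2, and the invariant factors of ∂_1 are all 1, so H_0 = Z^2.
  H_1: rank ker ∂_1 − rank ∂_2 = (21 − 8) − 12 = 1, and ∂_2 has invariant factor 2 > 1, so H_1 = Z ⊕ Z/2.
  H_2: rank ker ∂_2 − rank ∂_3 = (12 − 12) − 0 = 0, and there is no ∂_3, so H_2 = 0.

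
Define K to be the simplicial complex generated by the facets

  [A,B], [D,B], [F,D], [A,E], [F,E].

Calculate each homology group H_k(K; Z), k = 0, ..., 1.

H_0 = Z,  H_1 = Z.

Take the total order A < B < D < E < F on the vertex set. Then K (dimension 1) consists of the simplices:

  0-simplices (5): A, B, D, E, F
  1-simplices (5): AB, AE, BD, DF, EF

Hence C_0 ≅ Z^5, C_1 ≅ Z^5.

The boundary map ∂_1: C_1 → C_0 maps an edge to its endpoints' difference, ∂[p,q] = q − p. For instance
  ∂DF = F − D.
The 5×5 boundary matrix has rank 4 and Smith normal form diag(1,1,1,1).

Reading off H_k = ker ∂_k / im ∂_{k+1}:

  H_0: rank C_0 − rank ∂_1 = 5 − 4 = 1, and the invariant factors of ∂_1 are all 1, so H_0 ≅ Z.
  H_1: rank ker ∂_1 − rank ∂_2 = (5 − 4) − 0 = 1, and there is no ∂_2, so H_1 ≅ Z.

(K is a triangulation of the circle S^1.)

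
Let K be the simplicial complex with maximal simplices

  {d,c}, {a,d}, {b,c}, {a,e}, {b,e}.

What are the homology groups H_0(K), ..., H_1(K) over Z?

H_0 = Z,  H_1 = Z.

K has 5 vertices, 5 edges.
rank ∂_0 = 0, rank ∂_1 = 4 ⇒ b_0 = 5 − 0 − 4 = 1; all invariant factors of ∂_1 are 1 so no torsion. So H_0 ≅ Z.
rank ∂_1 = 4, rank ∂_2 = 0 ⇒ b_1 = 5 − 4 − 0 = 1. So H_1 ≅ Z.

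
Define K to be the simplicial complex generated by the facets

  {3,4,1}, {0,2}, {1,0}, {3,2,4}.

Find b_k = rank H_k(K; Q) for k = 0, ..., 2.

K has 5 vertices, 7 edges, 2 triangles.
rank ∂_0 = 0, rank ∂_1 = 4 ⇒ b_0 = 5 − 0 − 4 = 1; all invariant factors of ∂_1 are 1 so no torsion. So H_0 = Z.
rank ∂_1 = 4, rank ∂_2 = 2 ⇒ b_1 = 7 − 4 − 2 = 1; all invariant factors of ∂_2 are 1 so no torsion. So H_1 = Z.
rank ∂_2 = 2, rank ∂_3 = 0 ⇒ b_2 = 2 − 2 − 0 = 0. So H_2 = 0.

b_0 = 1, b_1 = 1, b_2 = 0.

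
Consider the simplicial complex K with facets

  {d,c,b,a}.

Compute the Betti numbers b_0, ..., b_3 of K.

b_0 = 1, b_1 = 0, b_2 = 0, b_3 = 0.

Order the vertices as a < b < c < d. Listing each simplex with vertices in this order, K has dimension 3 with simplices:

  0-simplices (4): a, b, c, d
  1-simplices (6): ab, ac, ad, bc, bd, cd
  2-simplices (4): abc, abd, acd, bcd
  3-simplices (1): abcd

giving chain groups C_0 ≅ Z^4, C_1 ≅ Z^6, C_2 ≅ Z^4, C_3 ≅ Z^1.

Boundary ∂_1: C_1 → C_0 sends each edge [p,q] (with p < q) to q − p. For instance
  ∂bd = d − b.
This gives a 4×6 integer matrix of rank 3; reducing to Smith normal form yields diagonal entries (1,1,1).

The boundary map ∂_2: C_2 → C_1 sends each 2-simplex [p,q,r] to [q,r] − [p,r] + [p,q]. For instance
  ∂acd = cd − ad + ac,
  ∂bcd = cd − bd + bc.
This gives a 6×4 integer matrix of rank 3; reducing to Smith normal form yields diagonal entries (1,1,1).

∂_3: C_3 → C_2 sends each 3-simplex σ to the alternating sum Σ_i (−1)^i (σ with its i-th vertex removed). For instance
  ∂abcd = bcd − acd + abd − abc.
The resulting 4×1 matrix has rank 1, and its Smith normal form has invariant factors (1).

Computing H_k = (kernel of ∂_k) / (image of ∂_{k+1}):

  H_0: rank C_0 − rank ∂_1 = 4 − 3 = 1, and the invariant factors of ∂_1 are all 1, so H_0 ≅ Z.
  H_1: rank ker ∂_1 − rank ∂_2 = (6 − 3) − 3 = 0, and the invariant factors of ∂_2 are all 1, so H_1 ≅ 0.
  H_2: rank ker ∂_2 − rank ∂_3 = (4 − 3) − 1 = 0, and the invariant factors of ∂_3 are all 1, so H_2 ≅ 0.
  H_3: rank ker ∂_3 − rank ∂_4 = (1 − 1) − 0 = 0, and there is no ∂_4, so H_3 ≅ 0.

Hence the Betti numbers are b_0 = 1, b_1 = 0, b_2 = 0, b_3 = 0.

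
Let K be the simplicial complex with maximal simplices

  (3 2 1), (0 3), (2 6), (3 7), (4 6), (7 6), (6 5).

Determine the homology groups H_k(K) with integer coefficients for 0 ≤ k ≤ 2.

Order the vertices as 0 < 1 < 2 < 3 < 4 < 5 < 6 < 7. Listing each simplex with vertices in this order, K has dimension 2 with simplices:

  0-simplices (8): [0], [1], [2], [3], [4], [5], [6], [7]
  1-simplices (9): [0,3], [1,2], [1,3], [2,3], [2,6], [3,7], [4,6], [5,6], [6,7]
  2-simplices (1): [1,2,3]

Hence C_0 ≅ Z^8, C_1 ≅ Z^9, C_2 ≅ Z^1.

Boundary ∂_1: C_1 → C_0 maps an edge to its endpoints' difference, ∂[p,q] = q − p.
As a 8×9 matrix over Z this has rank 7, with invariant factors (1,1,1,1,1,1,1).

The boundary map ∂_2: C_2 → C_1 sends each 2-simplex [p,q,r] to [q,r] − [p,r] + [p,q]. For instance
  ∂[1,2,3] = [2,3] − [1,3] + [1,2].
As a 9×1 matrix over Z this has rank 1, with invariant factors (1).

From H_k ≅ ker(∂_k) / im(∂_{k+1}) we obtain:

  H_0: rank C_0 − rank ∂_1 = 8 − 7 = 1, and the invariant factors of ∂_1 are all 1, so H_0 ≅ Z.
  H_1: rank ker ∂_1 − rank ∂_2 = (9 − 7) − 1 = 1, and the invariant factors of ∂_2 are all 1, so H_1 ≅ Z.
  H_2: rank ker ∂_2 − rank ∂_3 = (1 − 1) − 0 = 0, and there is no ∂_3, so H_2 ≅ 0.

As a check, the Euler characteristic is 8 − 9 + 1 = 0, which agrees with 1 − 1 + 0 = 0.

H_0 ≅ Z,  H_1 ≅ Z,  H_2 = 0.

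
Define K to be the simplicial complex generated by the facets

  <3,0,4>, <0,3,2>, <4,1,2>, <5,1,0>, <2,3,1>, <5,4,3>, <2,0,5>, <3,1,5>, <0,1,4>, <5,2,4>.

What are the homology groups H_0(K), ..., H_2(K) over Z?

H_0 ≅ Z,  H_1 ≅ Z/2,  H_2 = 0.

We work with the vertex ordering 0 < 1 < 2 < 3 < 4 < 5. The simplices of K, each written with vertices in increasing order, are:

  0-simplices (6): [0], [1], [2], [3], [4], [5]
  1-simplices (15): [0,1], [0,2], [0,3], [0,4], [0,5], [1,2], [1,3], [1,4], [1,5], [2,3], [2,4], [2,5], [3,4], [3,5], [4,5]
  2-simplices (10): [0,1,4], [0,1,5], [0,2,3], [0,2,5], [0,3,4], [1,2,3], [1,2,4], [1,3,5], [2,4,5], [3,4,5]

so the chain groups are C_0 ≅ Z^6, C_1 ≅ Z^15, C_2 ≅ Z^10.

Boundary ∂_1: C_1 → C_0 maps an edge to its endpoints' difference, ∂[p,q] = q − p.
The 6×15 boundary matrix has rank 5 and Smith normal form diag(1,1,1,1,1).

∂_2: C_2 → C_1 acts by ∂[p,q,r] = [q,r] − [p,r] + [p,q]. For instance
  ∂[3,4,5] = [4,5] − [3,5] + [3,4],
  ∂[0,2,3] = [2,3] − [0,3] + [0,2].
As a 15×10 matrix over Z this has rank 10, with invariant factors (1,1,1,1,1,1,1,1,1,2).

From H_k ≅ ker(∂_k) / im(∂_{k+1}) we obtain:

  H_0: rank C_0 − rank ∂_1 = 6 − 5 = 1, and the invariant factors of ∂_1 are all 1, so H_0 ≅ Z.
  H_1: rank ker ∂_1 − rank ∂_2 = (15 − 5) − 10 = 0, and ∂_2 has invariant factor 2 > 1, so H_1 ≅ Z/2.
  H_2: rank ker ∂_2 − rank ∂_3 = (10 − 10) − 0 = 0, and there is no ∂_3, so H_2 ≅ 0.

As a check, the Euler characteristic is 6 − 15 + 10 = 1, which agrees with 1 − 0 + 0 = 1.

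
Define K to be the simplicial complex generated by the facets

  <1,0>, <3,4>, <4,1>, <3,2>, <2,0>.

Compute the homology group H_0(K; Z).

Order the vertices as 0 < 1 < 2 < 3 < 4. Listing each simplex with vertices in this order, K has dimension 1 with simplices:

  0-simplices (5): [0], [1], [2], [3], [4]
  1-simplices (5): [0,1], [0,2], [1,4], [2,3], [3,4]

so the chain groups are C_0 ≅ Z^5, C_1 ≅ Z^5.

The boundary map ∂_1: C_1 → C_0 is given by ∂[p,q] = [q] − [p]. For instance
  ∂[3,4] = [4] − [3].
As a 5×5 matrix over Z this has rank 4, with invariant factors (1,1,1,1).

Now H_k = ker ∂_k / im ∂_{k+1}, so:

  H_0: rank C_0 − rank ∂_1 = 5 − 4 = 1, and the invariant factors of ∂_1 are all 1, so H_0 = Z.

H_0 = Z.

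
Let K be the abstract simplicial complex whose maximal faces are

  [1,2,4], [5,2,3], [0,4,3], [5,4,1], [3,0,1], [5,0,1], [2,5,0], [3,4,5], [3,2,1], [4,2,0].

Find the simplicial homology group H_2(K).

H_2 = 0.

Take the total order 0 < 1 < 2 < 3 < 4 < 5 on the vertex set. Then K (dimension 2) consists of the simplices:

  0-simplices (6): [0], [1], [2], [3], [4], [5]
  1-simplices (15): [0,1], [0,2], [0,3], [0,4], [0,5], [1,2], [1,3], [1,4], [1,5], [2,3], [2,4], [2,5], [3,4], [3,5], [4,5]
  2-simplices (10): [0,1,3], [0,1,5], [0,2,4], [0,2,5], [0,3,4], [1,2,3], [1,2,4], [1,4,5], [2,3,5], [3,4,5]

Hence C_0 ≅ Z^6, C_1 ≅ Z^15, C_2 ≅ Z^10.

The boundary map ∂_1: C_1 → C_0 sends each edge [p,q] (with p < q) to q − p. For instance
  ∂[1,5] = [5] − [1].
This gives a 6×15 integer matrix of rank 5; reducing to Smith normal form yields diagonal entries (1,1,1,1,1).

Boundary ∂_2: C_2 → C_1 maps a triangle to the signed sum of its edges. For instance
  ∂[0,1,5] = [1,5] − [0,5] + [0,1],
  ∂[0,3,4] = [3,4] − [0,4] + [0,3].
This gives a 15×10 integer matrix of rank 10; reducing to Smith normal form yields diagonal entries (1,1,1,1,1,1,1,1,1,2).

Computing H_k = (kernel of ∂_k) / (image of ∂_{k+1}):

  H_2: rank ker ∂_2 − rank ∂_3 = (10 − 10) − 0 = 0, and there is no ∂_3, so H_2 ≅ 0.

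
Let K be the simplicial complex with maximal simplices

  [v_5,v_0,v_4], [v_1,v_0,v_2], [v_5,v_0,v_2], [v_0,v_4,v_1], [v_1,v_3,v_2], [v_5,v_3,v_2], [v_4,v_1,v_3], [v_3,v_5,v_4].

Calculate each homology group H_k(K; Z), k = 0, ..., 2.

H_0 ≅ Z,  H_1 = 0,  H_2 ≅ Z.

K has 6 vertices, 12 edges, 8 triangles.
rank ∂_0 = 0, rank ∂_1 = 5 ⇒ b_0 = 6 − 0 − 5 = 1; all invariant factors of ∂_1 are 1 so no torsion. So H_0 ≅ Z.
rank ∂_1 = 5, rank ∂_2 = 7 ⇒ b_1 = 12 − 5 − 7 = 0; all invariant factors of ∂_2 are 1 so no torsion. So H_1 ≅ 0.
rank ∂_2 = 7, rank ∂_3 = 0 ⇒ b_2 = 8 − 7 − 0 = 1. So H_2 ≅ Z.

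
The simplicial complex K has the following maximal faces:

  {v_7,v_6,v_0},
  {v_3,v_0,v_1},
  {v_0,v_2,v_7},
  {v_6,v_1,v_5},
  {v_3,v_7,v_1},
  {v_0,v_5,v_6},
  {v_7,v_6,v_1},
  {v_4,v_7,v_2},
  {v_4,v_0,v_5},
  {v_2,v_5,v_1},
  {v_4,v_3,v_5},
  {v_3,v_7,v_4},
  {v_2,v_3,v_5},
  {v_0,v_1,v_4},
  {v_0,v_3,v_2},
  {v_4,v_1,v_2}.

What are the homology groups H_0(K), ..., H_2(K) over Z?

H_0 = Z,  H_1 = Z^2,  H_2 = Z.

We work with the vertex ordering v_0 < v_1 < v_2 < v_3 < v_4 < v_5 < v_6 < v_7. The simplices of K, each written with vertices in increasing order, are:

  0-simplices (8): [v_0], [v_1], [v_2], [v_3], [v_4], [v_5], [v_6], [v_7]
  1-simplices (24): (24 of them)
  2-simplices (16): (16 of them)

giving chain groups C_0 ≅ Z^8, C_1 ≅ Z^24, C_2 ≅ Z^16.

The boundary map ∂_1: C_1 → C_0 maps an edge to its endpoints' difference, ∂[p,q] = q − p.
This gives a 8×24 integer matrix of rank 7; reducing to Smith normal form yields diagonal entries (1,1,1,1,1,1,1).

∂_2: C_2 → C_1 sends each 2-simplex [p,q,r] to [q,r] − [p,r] + [p,q]. For instance
  ∂[v_0,v_2,v_7] = [v_2,v_7] − [v_0,v_7] + [v_0,v_2],
  ∂[v_1,v_2,v_4] = [v_2,v_4] − [v_1,v_4] + [v_1,v_2].
As a 24×16 matrix over Z this has rank 15, with invariant factors (1,1,1,1,1,1,1,1,1,1,1,1,1,1,1).

Reading off H_k = ker ∂_k / im ∂_{k+1}:

  H_0: rank C_0 − rank ∂_1 = 8 − 7 = 1, and the invariant factors of ∂_1 are all 1, so H_0 ≅ Z.
  H_1: rank ker ∂_1 − rank ∂_2 = (24 − 7) − 15 = 2, and the invariant factors of ∂_2 are all 1, so H_1 ≅ Z^2.
  H_2: rank ker ∂_2 − rank ∂_3 = (16 − 15) − 0 = 1, and there is no ∂_3, so H_2 ≅ Z.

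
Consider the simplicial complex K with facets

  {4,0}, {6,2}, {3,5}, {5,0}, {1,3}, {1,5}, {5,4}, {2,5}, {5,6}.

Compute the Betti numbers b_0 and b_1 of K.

b_0 = 1, b_1 = 3.

We work with the vertex ordering 0 < 1 < 2 < 3 < 4 < 5 < 6. The simplices of K, each written with vertices in increasing order, are:

  0-simplices (7): [0], [1], [2], [3], [4], [5], [6]
  1-simplices (9): [0,4], [0,5], [1,3], [1,5], [2,5], [2,6], [3,5], [4,5], [5,6]

giving chain groups C_0 ≅ Z^7, C_1 ≅ Z^9.

The boundary map ∂_1: C_1 → C_0 maps an edge to its endpoints' difference, ∂[p,q] = q − p. For instance
  ∂[5,6] = [6] − [5].
As a 7×9 matrix over Z this has rank 6, with invariant factors (1,1,1,1,1,1).

Computing H_k = (kernel of ∂_k) / (image of ∂_{k+1}):

  H_0: rank C_0 − rank ∂_1 = 7 − 6 = 1, and the invariant factors of ∂_1 are all 1, so H_0 ≅ Z.
  H_1: rank ker ∂_1 − rank ∂_2 = (9 − 6) − 0 = 3, and there is no ∂_2, so H_1 ≅ Z^3.

Hence the Betti numbers are b_0 = 1, b_1 = 3.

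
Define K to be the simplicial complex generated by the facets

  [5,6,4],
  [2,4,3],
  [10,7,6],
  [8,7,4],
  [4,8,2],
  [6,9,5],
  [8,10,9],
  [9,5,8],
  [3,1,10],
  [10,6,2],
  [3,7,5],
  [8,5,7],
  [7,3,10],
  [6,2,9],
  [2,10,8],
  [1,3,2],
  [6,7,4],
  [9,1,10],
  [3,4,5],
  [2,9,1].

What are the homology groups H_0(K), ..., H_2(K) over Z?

Order the vertices as 1 < 2 < 3 < 4 < 5 < 6 < 7 < 8 < 9 < 10. Listing each simplex with vertices in this order, K has dimension 2 with simplices:

  0-simplices (10): [1], [2], [3], [4], [5], [6], [7], [8], [9], [10]
  1-simplices (30): (30 of them)
  2-simplices (20): (20 of them)

so the chain groups are C_0 ≅ Z^10, C_1 ≅ Z^30, C_2 ≅ Z^20.

∂_1: C_1 → C_0 maps an edge to its endpoints' difference, ∂[p,q] = q − p. For instance
  ∂[3,4] = [4] − [3].
This gives a 10×30 integer matrix of rank 9; reducing to Smith normal form yields diagonal entries (1,1,1,1,1,1,1,1,1).

∂_2: C_2 → C_1 acts by ∂[p,q,r] = [q,r] − [p,r] + [p,q]. For instance
  ∂[2,6,10] = [6,10] − [2,10] + [2,6],
  ∂[1,9,10] = [9,10] − [1,10] + [1,9].
The resulting 30×20 matrix has rank 20, and its Smith normal form has invariant factors (1,1,1,1,1,1,1,1,1,1,1,1,1,1,1,1,1,1,1,2).

Now H_k = ker ∂_k / im ∂_{k+1}, so:

  H_0: rank C_0 − rank ∂_1 = 10 − 9 = 1, and the invariant factors of ∂_1 are all 1, so H_0 ≅ Z.
  H_1: rank ker ∂_1 − rank ∂_2 = (30 − 9) − 20 = 1, and ∂_2 has invariant factor 2 > 1, so H_1 ≅ Z ⊕ Z/2.
  H_2: rank ker ∂_2 − rank ∂_3 = (20 − 20) − 0 = 0, and there is no ∂_3, so H_2 ≅ 0.

As a check, the Euler characteristic is 10 − 30 + 20 = 0, which agrees with 1 − 1 + 0 = 0.

H_0 = Z,  H_1 = Z ⊕ Z/2,  H_2 = 0.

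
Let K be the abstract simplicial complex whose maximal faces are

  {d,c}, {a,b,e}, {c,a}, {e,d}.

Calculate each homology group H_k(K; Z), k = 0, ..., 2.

K has 5 vertices, 6 edges, 1 triangle.
rank ∂_0 = 0, rank ∂_1 = 4 ⇒ b_0 = 5 − 0 − 4 = 1; all invariant factors of ∂_1 are 1 so no torsion. So H_0 = Z.
rank ∂_1 = 4, rank ∂_2 = 1 ⇒ b_1 = 6 − 4 − 1 = 1; all invariant factors of ∂_2 are 1 so no torsion. So H_1 = Z.
rank ∂_2 = 1, rank ∂_3 = 0 ⇒ b_2 = 1 − 1 − 0 = 0. So H_2 = 0.

H_0 ≅ Z,  H_1 ≅ Z,  H_2 = 0.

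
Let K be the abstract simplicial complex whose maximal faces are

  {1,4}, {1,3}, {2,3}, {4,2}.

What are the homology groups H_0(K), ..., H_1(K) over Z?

H_0 = Z,  H_1 = Z.

Order the vertices as 1 < 2 < 3 < 4. Listing each simplex with vertices in this order, K has dimension 1 with simplices:

  0-simplices (4): [1], [2], [3], [4]
  1-simplices (4): [1,3], [1,4], [2,3], [2,4]

giving chain groups C_0 ≅ Z^4, C_1 ≅ Z^4.

Boundary ∂_1: C_1 → C_0 maps an edge to its endpoints' difference, ∂[p,q] = q − p.
The 4×4 boundary matrix has rank 3 and Smith normal form diag(1,1,1).

Reading off H_k = ker ∂_k / im ∂_{k+1}:

  H_0: rank C_0 − rank ∂_1 = 4 − 3 = 1, and the invariant factors of ∂_1 are all 1, so H_0 = Z.
  H_1: rank ker ∂_1 − rank ∂_2 = (4 − 3) − 0 = 1, and there is no ∂_2, so H_1 = Z.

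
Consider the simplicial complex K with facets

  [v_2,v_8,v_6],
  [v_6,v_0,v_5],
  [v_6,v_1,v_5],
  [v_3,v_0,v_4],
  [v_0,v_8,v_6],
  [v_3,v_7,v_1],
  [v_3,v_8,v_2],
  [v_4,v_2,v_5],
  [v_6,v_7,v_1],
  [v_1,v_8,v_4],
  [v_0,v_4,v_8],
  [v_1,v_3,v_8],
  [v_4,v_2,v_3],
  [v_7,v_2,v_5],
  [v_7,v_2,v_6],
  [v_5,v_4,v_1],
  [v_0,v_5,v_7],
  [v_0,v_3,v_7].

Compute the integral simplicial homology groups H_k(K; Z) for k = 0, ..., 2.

H_0 = Z,  H_1 = Z ⊕ Z/2,  H_2 = 0.

Order the vertices as v_0 < v_1 < v_2 < v_3 < v_4 < v_5 < v_6 < v_7 < v_8. Listing each simplex with vertices in this order, K has dimension 2 with simplices:

  0-simplices (9): [v_0], [v_1], [v_2], [v_3], [v_4], [v_5], [v_6], [v_7], [v_8]
  1-simplices (27): (27 of them)
  2-simplices (18): (18 of them)

Hence C_0 ≅ Z^9, C_1 ≅ Z^27, C_2 ≅ Z^18.

Boundary ∂_1: C_1 → C_0 maps an edge to its endpoints' difference, ∂[p,q] = q − p. For instance
  ∂[v_0,v_5] = [v_5] − [v_0].
As a 9×27 matrix over Z this has rank 8, with invariant factors (1,1,1,1,1,1,1,1).

The boundary map ∂_2: C_2 → C_1 acts by ∂[p,q,r] = [q,r] − [p,r] + [p,q]. For instance
  ∂[v_1,v_3,v_7] = [v_3,v_7] − [v_1,v_7] + [v_1,v_3],
  ∂[v_1,v_3,v_8] = [v_3,v_8] − [v_1,v_8] + [v_1,v_3].
This gives a 27×18 integer matrix of rank 18; reducing to Smith normal form yields diagonal entries (1,1,1,1,1,1,1,1,1,1,1,1,1,1,1,1,1,2).

Computing H_k = (kernel of ∂_k) / (image of ∂_{k+1}):

  H_0: rank C_0 − rank ∂_1 = 9 − 8 = 1, and the invariant factors of ∂_1 are all 1, so H_0 ≅ Z.
  H_1: rank ker ∂_1 − rank ∂_2 = (27 − 8) − 18 = 1, and ∂_2 has invariant factor 2 > 1, so H_1 ≅ Z ⊕ Z/2.
  H_2: rank ker ∂_2 − rank ∂_3 = (18 − 18) − 0 = 0, and there is no ∂_3, so H_2 ≅ 0.

(K is a triangulation of the Klein bottle.)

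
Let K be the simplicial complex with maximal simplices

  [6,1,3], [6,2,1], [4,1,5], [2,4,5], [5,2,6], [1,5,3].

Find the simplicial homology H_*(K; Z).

K has 6 vertices, 12 edges, 6 triangles.
rank ∂_0 = 0, rank ∂_1 = 5 ⇒ b_0 = 6 − 0 − 5 = 1; all invariant factors of ∂_1 are 1 so no torsion. So H_0 = Z.
rank ∂_1 = 5, rank ∂_2 = 6 ⇒ b_1 = 12 − 5 − 6 = 1; all invariant factors of ∂_2 are 1 so no torsion. So H_1 = Z.
rank ∂_2 = 6, rank ∂_3 = 0 ⇒ b_2 = 6 − 6 − 0 = 0. So H_2 = 0.

H_0 = Z,  H_1 = Z,  H_2 = 0.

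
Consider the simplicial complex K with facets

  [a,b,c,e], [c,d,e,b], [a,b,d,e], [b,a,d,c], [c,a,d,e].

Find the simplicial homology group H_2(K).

H_2 ≅ 0.

We work with the vertex ordering a < b < c < d < e. The simplices of K, each written with vertices in increasing order, are:

  0-simplices (5): a, b, c, d, e
  1-simplices (10): ab, ac, ad, ae, bc, bd, be, cd, ce, de
  2-simplices (10): abc, abd, abe, acd, ace, ade, bcd, bce, bde, cde
  3-simplices (5): abcd, abce, abde, acde, bcde

giving chain groups C_0 ≅ Z^5, C_1 ≅ Z^10, C_2 ≅ Z^10, C_3 ≅ Z^5.

Boundary ∂_1: C_1 → C_0 maps an edge to its endpoints' difference, ∂[p,q] = q − p. For instance
  ∂be = e − b.
This gives a 5×10 integer matrix of rank 4; reducing to Smith normal form yields diagonal entries (1,1,1,1).

The boundary map ∂_2: C_2 → C_1 sends each 2-simplex [p,q,r] to [q,r] − [p,r] + [p,q]. For instance
  ∂acd = cd − ad + ac,
  ∂ade = de − ae + ad.
The resulting 10×10 matrix has rank 6, and its Smith normal form has invariant factors (1,1,1,1,1,1).

∂_3: C_3 → C_2 sends each 3-simplex σ to the alternating sum Σ_i (−1)^i (σ with its i-th vertex removed). For instance
  ∂abce = bce − ace + abe − abc,
  ∂abde = bde − ade + abe − abd.
As a 10×5 matrix over Z this has rank 4, with invariant factors (1,1,1,1).

Computing H_k = (kernel of ∂_k) / (image of ∂_{k+1}):

  H_2: rank ker ∂_2 − rank ∂_3 = (10 − 6) − 4 = 0, and the invariant factors of ∂_3 are all 1, so H_2 ≅ 0.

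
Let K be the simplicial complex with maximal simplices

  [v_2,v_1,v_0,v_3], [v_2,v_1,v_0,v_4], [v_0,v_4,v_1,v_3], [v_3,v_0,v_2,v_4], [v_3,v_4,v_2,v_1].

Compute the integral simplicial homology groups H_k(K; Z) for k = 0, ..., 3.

Take the total order v_0 < v_1 < v_2 < v_3 < v_4 on the vertex set. Then K (dimension 3) consists of the simplices:

  0-simplices (5): [v_0], [v_1], [v_2], [v_3], [v_4]
  1-simplices (10): [v_0,v_1], [v_0,v_2], [v_0,v_3], [v_0,v_4], [v_1,v_2], [v_1,v_3], [v_1,v_4], [v_2,v_3], [v_2,v_4], [v_3,v_4]
  2-simplices (10): [v_0,v_1,v_2], [v_0,v_1,v_3], [v_0,v_1,v_4], [v_0,v_2,v_3], [v_0,v_2,v_4], [v_0,v_3,v_4], [v_1,v_2,v_3], [v_1,v_2,v_4], [v_1,v_3,v_4], [v_2,v_3,v_4]
  3-simplices (5): [v_0,v_1,v_2,v_3], [v_0,v_1,v_2,v_4], [v_0,v_1,v_3,v_4], [v_0,v_2,v_3,v_4], [v_1,v_2,v_3,v_4]

Hence C_0 ≅ Z^5, C_1 ≅ Z^10, C_2 ≅ Z^10, C_3 ≅ Z^5.

The boundary map ∂_1: C_1 → C_0 is given by ∂[p,q] = [q] − [p]. For instance
  ∂[v_1,v_4] = [v_4] − [v_1].
The 5×10 boundary matrix has rank 4 and Smith normal form diag(1,1,1,1).

Boundary ∂_2: C_2 → C_1 sends each 2-simplex [p,q,r] to [q,r] − [p,r] + [p,q]. For instance
  ∂[v_1,v_3,v_4] = [v_3,v_4] − [v_1,v_4] + [v_1,v_3],
  ∂[v_0,v_2,v_3] = [v_2,v_3] − [v_0,v_3] + [v_0,v_2].
The 10×10 boundary matrix has rank 6 and Smith normal form diag(1,1,1,1,1,1).

The boundary map ∂_3: C_3 → C_2 sends each 3-simplex σ to the alternating sum Σ_i (−1)^i (σ with its i-th vertex removed). For instance
  ∂[v_1,v_2,v_3,v_4] = [v_2,v_3,v_4] − [v_1,v_3,v_4] + [v_1,v_2,v_4] − [v_1,v_2,v_3],
  ∂[v_0,v_2,v_3,v_4] = [v_2,v_3,v_4] − [v_0,v_3,v_4] + [v_0,v_2,v_4] − [v_0,v_2,v_3].
This gives a 10×5 integer matrix of rank 4; reducing to Smith normal form yields diagonal entries (1,1,1,1).

Reading off H_k = ker ∂_k / im ∂_{k+1}:

  H_0: rank C_0 − rank ∂_1 = 5 − 4 = 1, and the invariant factors of ∂_1 are all 1, so H_0 = Z.
  H_1: rank ker ∂_1 − rank ∂_2 = (10 − 4) − 6 = 0, and the invariant factors of ∂_2 are all 1, so H_1 = 0.
  H_2: rank ker ∂_2 − rank ∂_3 = (10 − 6) − 4 = 0, and the invariant factors of ∂_3 are all 1, so H_2 = 0.
  H_3: rank ker ∂_3 − rank ∂_4 = (5 − 4) − 0 = 1, and there is no ∂_4, so H_3 = Z.

As a check, the Euler characteristic is 5 − 10 + 10 − 5 = 0, which agrees with 1 − 0 + 0 − 1 = 0.
(K is a triangulation of the 3-sphere S^3.)

H_0 ≅ Z,  H_1 = 0,  H_2 = 0,  H_3 ≅ Z.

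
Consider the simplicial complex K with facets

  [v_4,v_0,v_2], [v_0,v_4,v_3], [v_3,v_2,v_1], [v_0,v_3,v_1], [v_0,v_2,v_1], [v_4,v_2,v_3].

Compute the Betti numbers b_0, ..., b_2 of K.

Order the vertices as v_0 < v_1 < v_2 < v_3 < v_4. Listing each simplex with vertices in this order, K has dimension 2 with simplices:

  0-simplices (5): [v_0], [v_1], [v_2], [v_3], [v_4]
  1-simplices (9): [v_0,v_1], [v_0,v_2], [v_0,v_3], [v_0,v_4], [v_1,v_2], [v_1,v_3], [v_2,v_3], [v_2,v_4], [v_3,v_4]
  2-simplices (6): [v_0,v_1,v_2], [v_0,v_1,v_3], [v_0,v_2,v_4], [v_0,v_3,v_4], [v_1,v_2,v_3], [v_2,v_3,v_4]

so the chain groups are C_0 ≅ Z^5, C_1 ≅ Z^9, C_2 ≅ Z^6.

The boundary map ∂_1: C_1 → C_0 maps an edge to its endpoints' difference, ∂[p,q] = q − p. For instance
  ∂[v_1,v_2] = [v_2] − [v_1].
This gives a 5×9 integer matrix of rank 4; reducing to Smith normal form yields diagonal entries (1,1,1,1).

∂_2: C_2 → C_1 acts by ∂[p,q,r] = [q,r] − [p,r] + [p,q]. For instance
  ∂[v_1,v_2,v_3] = [v_2,v_3] − [v_1,v_3] + [v_1,v_2],
  ∂[v_0,v_3,v_4] = [v_3,v_4] − [v_0,v_4] + [v_0,v_3].
The 9×6 boundary matrix has rank 5 and Smith normal form diag(1,1,1,1,1).

Reading off H_k = ker ∂_k / im ∂_{k+1}:

  H_0: rank C_0 − rank ∂_1 = 5 − 4 = 1, and the invariant factors of ∂_1 are all 1, so H_0 = Z.
  H_1: rank ker ∂_1 − rank ∂_2 = (9 − 4) − 5 = 0, and the invariant factors of ∂_2 are all 1, so H_1 = 0.
  H_2: rank ker ∂_2 − rank ∂_3 = (6 − 5) − 0 = 1, and there is no ∂_3, so H_2 = Z.

As a check, the Euler characteristic is 5 − 9 + 6 = 2, which agrees with 1 − 0 + 1 = 2.
(K is a triangulation of the 2-sphere S^2.)

Hence the Betti numbers are b_0 = 1, b_1 = 0, b_2 = 1.

b_0 = 1, b_1 = 0, b_2 = 1.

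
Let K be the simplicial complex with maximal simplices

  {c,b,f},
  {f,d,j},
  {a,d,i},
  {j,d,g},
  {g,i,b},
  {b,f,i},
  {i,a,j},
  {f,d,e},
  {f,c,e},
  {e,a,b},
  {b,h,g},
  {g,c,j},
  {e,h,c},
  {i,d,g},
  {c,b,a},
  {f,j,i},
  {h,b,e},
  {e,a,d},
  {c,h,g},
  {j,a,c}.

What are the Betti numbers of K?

b_0 = 1, b_1 = 1, b_2 = 0.

We work with the vertex ordering a < b < c < d < e < f < g < h < i < j. The simplices of K, each written with vertices in increasing order, are:

  0-simplices (10): a, b, c, d, e, f, g, h, i, j
  1-simplices (30): ab, ac, ad, ae, ai, aj, bc, be, bf, bg, bh, bi, ce, cf, cg, ch, cj, de, df, dg, di, dj, ef, eh, fi, fj, gh, gi, gj, ij
  2-simplices (20): abc, abe, acj, ade, adi, aij, bcf, beh, bfi, bgh, bgi, cef, ceh, cgh, cgj, def, dfj, dgi, dgj, fij

so the chain groups are C_0 ≅ Z^10, C_1 ≅ Z^30, C_2 ≅ Z^20.

Boundary ∂_1: C_1 → C_0 maps an edge to its endpoints' difference, ∂[p,q] = q − p. For instance
  ∂di = i − d.
The resulting 10×30 matrix has rank 9, and its Smith normal form has invariant factors (1,1,1,1,1,1,1,1,1).

∂_2: C_2 → C_1 acts by ∂[p,q,r] = [q,r] − [p,r] + [p,q]. For instance
  ∂acj = cj − aj + ac,
  ∂fij = ij − fj + fi.
This gives a 30×20 integer matrix of rank 20; reducing to Smith normal form yields diagonal entries (1,1,1,1,1,1,1,1,1,1,1,1,1,1,1,1,1,1,1,2).

Now H_k = ker ∂_k / im ∂_{k+1}, so:

  H_0: rank C_0 − rank ∂_1 = 10 − 9 = 1, and the invariant factors of ∂_1 are all 1, so H_0 = Z.
  H_1: rank ker ∂_1 − rank ∂_2 = (30 − 9) − 20 = 1, and ∂_2 has invariant factor 2 > 1, so H_1 = Z ⊕ Z/2.
  H_2: rank ker ∂_2 − rank ∂_3 = (20 − 20) − 0 = 0, and there is no ∂_3, so H_2 = 0.

As a check, the Euler characteristic is 10 − 30 + 20 = 0, which agrees with 1 − 1 + 0 = 0.

Hence the Betti numbers are b_0 = 1, b_1 = 1, b_2 = 0.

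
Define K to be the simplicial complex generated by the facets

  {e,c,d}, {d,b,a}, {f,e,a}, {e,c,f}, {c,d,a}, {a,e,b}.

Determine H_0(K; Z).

H_0 ≅ Z.

K has 6 vertices, 12 edges, 6 triangles.
rank ∂_0 = 0, rank ∂_1 = 5 ⇒ b_0 = 6 − 0 − 5 = 1; all invariant factors of ∂_1 are 1 so no torsion. So H_0 ≅ Z.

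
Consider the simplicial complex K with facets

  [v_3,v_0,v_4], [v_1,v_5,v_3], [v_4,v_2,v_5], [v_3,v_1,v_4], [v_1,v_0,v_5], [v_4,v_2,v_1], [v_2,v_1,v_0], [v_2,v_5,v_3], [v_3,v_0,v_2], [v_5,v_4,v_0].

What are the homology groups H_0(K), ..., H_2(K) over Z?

H_0 ≅ Z,  H_1 ≅ Z/2,  H_2 = 0.

K has 6 vertices, 15 edges, 10 triangles.
rank ∂_0 = 0, rank ∂_1 = 5 ⇒ b_0 = 6 − 0 − 5 = 1; all invariant factors of ∂_1 are 1 so no torsion. So H_0 ≅ Z.
rank ∂_1 = 5, rank ∂_2 = 10 ⇒ b_1 = 15 − 5 − 10 = 0; ∂_2 has invariant factor(s) [2] giving torsion. So H_1 ≅ Z/2.
rank ∂_2 = 10, rank ∂_3 = 0 ⇒ b_2 = 10 − 10 − 0 = 0. So H_2 ≅ 0.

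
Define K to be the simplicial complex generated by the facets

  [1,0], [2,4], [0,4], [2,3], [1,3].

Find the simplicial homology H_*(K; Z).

Fix the vertex order 0 < 1 < 2 < 3 < 4 and write every simplex with vertices in increasing order. Then dim K = 1 and the simplices of K are:

  0-simplices (5): [0], [1], [2], [3], [4]
  1-simplices (5): [0,1], [0,4], [1,3], [2,3], [2,4]

so the chain groups are C_0 ≅ Z^5, C_1 ≅ Z^5.

∂_1: C_1 → C_0 is given by ∂[p,q] = [q] − [p].
This gives a 5×5 integer matrix of rank 4; reducing to Smith normal form yields diagonal entries (1,1,1,1).

Now H_k = ker ∂_k / im ∂_{k+1}, so:

  H_0: rank C_0 − rank ∂_1 = 5 − 4 = 1, and the invariant factors of ∂_1 are all 1, so H_0 = Z.
  H_1: rank ker ∂_1 − rank ∂_2 = (5 − 4) − 0 = 1, and there is no ∂_2, so H_1 = Z.

H_0 = Z,  H_1 = Z.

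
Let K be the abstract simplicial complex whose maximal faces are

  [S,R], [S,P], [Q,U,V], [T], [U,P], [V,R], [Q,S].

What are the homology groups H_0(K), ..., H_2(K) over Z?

K has 7 vertices, 8 edges, 1 triangle.
rank ∂_0 = 0, rank ∂_1 = 5 ⇒ b_0 = 7 − 0 − 5 = 2; all invariant factors of ∂_1 are 1 so no torsion. So H_0 = Z^2.
rank ∂_1 = 5, rank ∂_2 = 1 ⇒ b_1 = 8 − 5 − 1 = 2; all invariant factors of ∂_2 are 1 so no torsion. So H_1 = Z^2.
rank ∂_2 = 1, rank ∂_3 = 0 ⇒ b_2 = 1 − 1 − 0 = 0. So H_2 = 0.

H_0 = Z^2,  H_1 = Z^2,  H_2 = 0.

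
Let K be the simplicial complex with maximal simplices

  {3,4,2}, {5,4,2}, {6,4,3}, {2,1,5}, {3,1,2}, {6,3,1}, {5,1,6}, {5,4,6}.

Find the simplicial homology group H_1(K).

H_1 = 0.

We work with the vertex ordering 1 < 2 < 3 < 4 < 5 < 6. The simplices of K, each written with vertices in increasing order, are:

  0-simplices (6): [1], [2], [3], [4], [5], [6]
  1-simplices (12): [1,2], [1,3], [1,5], [1,6], [2,3], [2,4], [2,5], [3,4], [3,6], [4,5], [4,6], [5,6]
  2-simplices (8): [1,2,3], [1,2,5], [1,3,6], [1,5,6], [2,3,4], [2,4,5], [3,4,6], [4,5,6]

giving chain groups C_0 ≅ Z^6, C_1 ≅ Z^12, C_2 ≅ Z^8.

Boundary ∂_1: C_1 → C_0 sends each edge [p,q] (with p < q) to q − p.
The resulting 6×12 matrix has rank 5, and its Smith normal form has invariant factors (1,1,1,1,1).

The boundary map ∂_2: C_2 → C_1 maps a triangle to the signed sum of its edges. For instance
  ∂[1,2,5] = [2,5] − [1,5] + [1,2],
  ∂[1,2,3] = [2,3] − [1,3] + [1,2].
As a 12×8 matrix over Z this has rank 7, with invariant factors (1,1,1,1,1,1,1).

Computing H_k = (kernel of ∂_k) / (image of ∂_{k+1}):

  H_1: rank ker ∂_1 − rank ∂_2 = (12 − 5) − 7 = 0, and the invariant factors of ∂_2 are all 1, so H_1 ≅ 0.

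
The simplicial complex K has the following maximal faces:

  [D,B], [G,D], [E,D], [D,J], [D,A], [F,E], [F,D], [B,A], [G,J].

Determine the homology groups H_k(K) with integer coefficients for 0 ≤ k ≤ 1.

H_0 ≅ Z,  H_1 ≅ Z^3.

We work with the vertex ordering A < B < D < E < F < G < J. The simplices of K, each written with vertices in increasing order, are:

  0-simplices (7): A, B, D, E, F, G, J
  1-simplices (9): AB, AD, BD, DE, DF, DG, DJ, EF, GJ

so the chain groups are C_0 ≅ Z^7, C_1 ≅ Z^9.

∂_1: C_1 → C_0 maps an edge to its endpoints' difference, ∂[p,q] = q − p.
The resulting 7×9 matrix has rank 6, and its Smith normal form has invariant factors (1,1,1,1,1,1).

Reading off H_k = ker ∂_k / im ∂_{k+1}:

  H_0: rank C_0 − rank ∂_1 = 7 − 6 = 1, and the invariant factors of ∂_1 are all 1, so H_0 ≅ Z.
  H_1: rank ker ∂_1 − rank ∂_2 = (9 − 6) − 0 = 3, and there is no ∂_2, so H_1 ≅ Z^3.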